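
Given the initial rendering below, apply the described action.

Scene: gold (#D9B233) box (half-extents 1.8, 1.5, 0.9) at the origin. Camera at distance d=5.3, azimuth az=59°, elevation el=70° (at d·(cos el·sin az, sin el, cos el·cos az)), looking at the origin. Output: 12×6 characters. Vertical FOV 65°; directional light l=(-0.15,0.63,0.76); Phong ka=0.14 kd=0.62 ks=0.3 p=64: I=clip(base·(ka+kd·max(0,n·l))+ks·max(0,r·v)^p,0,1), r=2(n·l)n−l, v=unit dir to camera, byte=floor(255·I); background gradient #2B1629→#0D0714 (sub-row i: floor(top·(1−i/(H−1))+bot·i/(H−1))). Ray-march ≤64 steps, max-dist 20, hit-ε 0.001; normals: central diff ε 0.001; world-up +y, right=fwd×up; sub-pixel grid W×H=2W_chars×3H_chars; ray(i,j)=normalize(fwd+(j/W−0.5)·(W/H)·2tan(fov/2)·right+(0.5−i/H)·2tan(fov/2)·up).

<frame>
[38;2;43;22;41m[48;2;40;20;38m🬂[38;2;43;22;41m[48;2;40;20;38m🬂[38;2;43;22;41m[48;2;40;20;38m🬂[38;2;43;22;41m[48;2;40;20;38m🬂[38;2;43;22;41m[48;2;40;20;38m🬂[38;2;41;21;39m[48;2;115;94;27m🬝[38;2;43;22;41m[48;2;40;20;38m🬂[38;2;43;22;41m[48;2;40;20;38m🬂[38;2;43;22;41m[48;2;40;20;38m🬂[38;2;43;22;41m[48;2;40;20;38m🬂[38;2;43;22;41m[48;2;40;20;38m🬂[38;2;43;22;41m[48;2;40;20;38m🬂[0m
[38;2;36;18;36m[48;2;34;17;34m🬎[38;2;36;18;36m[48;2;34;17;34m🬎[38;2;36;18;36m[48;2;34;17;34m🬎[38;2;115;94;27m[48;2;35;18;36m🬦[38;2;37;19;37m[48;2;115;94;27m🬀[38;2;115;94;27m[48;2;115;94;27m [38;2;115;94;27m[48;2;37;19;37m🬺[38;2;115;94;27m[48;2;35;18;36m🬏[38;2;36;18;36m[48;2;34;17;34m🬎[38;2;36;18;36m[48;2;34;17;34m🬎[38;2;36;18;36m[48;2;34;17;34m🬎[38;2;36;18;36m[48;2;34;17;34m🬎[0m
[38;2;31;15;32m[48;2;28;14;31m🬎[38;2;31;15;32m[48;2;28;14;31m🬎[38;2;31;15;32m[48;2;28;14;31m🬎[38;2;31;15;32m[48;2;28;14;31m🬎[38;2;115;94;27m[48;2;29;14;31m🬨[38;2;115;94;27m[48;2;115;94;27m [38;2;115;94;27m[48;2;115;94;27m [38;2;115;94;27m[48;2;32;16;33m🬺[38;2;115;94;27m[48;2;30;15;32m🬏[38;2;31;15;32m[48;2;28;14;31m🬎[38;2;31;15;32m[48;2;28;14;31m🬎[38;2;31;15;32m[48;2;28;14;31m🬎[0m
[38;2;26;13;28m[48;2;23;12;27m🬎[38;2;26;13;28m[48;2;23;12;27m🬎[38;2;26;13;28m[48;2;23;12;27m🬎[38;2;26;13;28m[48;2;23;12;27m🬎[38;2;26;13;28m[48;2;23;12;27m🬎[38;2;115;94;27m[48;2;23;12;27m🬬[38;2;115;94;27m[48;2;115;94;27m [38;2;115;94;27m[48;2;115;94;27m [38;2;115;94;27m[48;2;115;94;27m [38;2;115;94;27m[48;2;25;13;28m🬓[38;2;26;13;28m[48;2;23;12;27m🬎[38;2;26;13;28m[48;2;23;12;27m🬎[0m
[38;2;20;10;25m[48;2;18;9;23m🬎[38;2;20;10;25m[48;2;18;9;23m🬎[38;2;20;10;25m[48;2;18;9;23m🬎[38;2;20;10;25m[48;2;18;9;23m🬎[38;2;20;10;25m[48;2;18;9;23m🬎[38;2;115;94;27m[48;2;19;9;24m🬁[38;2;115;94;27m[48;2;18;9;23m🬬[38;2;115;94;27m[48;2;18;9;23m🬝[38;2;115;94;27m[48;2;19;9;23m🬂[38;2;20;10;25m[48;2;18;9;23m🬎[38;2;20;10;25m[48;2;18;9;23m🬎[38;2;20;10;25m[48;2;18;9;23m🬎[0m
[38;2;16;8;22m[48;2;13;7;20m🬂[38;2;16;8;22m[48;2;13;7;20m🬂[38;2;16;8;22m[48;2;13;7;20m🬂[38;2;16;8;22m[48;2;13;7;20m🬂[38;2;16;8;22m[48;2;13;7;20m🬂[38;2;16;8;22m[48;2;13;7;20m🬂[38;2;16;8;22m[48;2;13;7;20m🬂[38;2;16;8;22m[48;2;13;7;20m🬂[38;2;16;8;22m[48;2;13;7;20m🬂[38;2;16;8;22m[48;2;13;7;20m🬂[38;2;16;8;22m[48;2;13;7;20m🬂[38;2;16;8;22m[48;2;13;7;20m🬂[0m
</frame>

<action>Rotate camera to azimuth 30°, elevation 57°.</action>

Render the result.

<frame>
[38;2;43;22;41m[48;2;40;20;38m🬂[38;2;43;22;41m[48;2;40;20;38m🬂[38;2;43;22;41m[48;2;40;20;38m🬂[38;2;43;22;41m[48;2;40;20;38m🬂[38;2;43;22;41m[48;2;40;20;38m🬂[38;2;43;22;41m[48;2;40;20;38m🬂[38;2;43;22;41m[48;2;40;20;38m🬂[38;2;43;22;41m[48;2;40;20;38m🬂[38;2;43;22;41m[48;2;40;20;38m🬂[38;2;43;22;41m[48;2;40;20;38m🬂[38;2;43;22;41m[48;2;40;20;38m🬂[38;2;43;22;41m[48;2;40;20;38m🬂[0m
[38;2;36;18;36m[48;2;34;17;34m🬎[38;2;36;18;36m[48;2;34;17;34m🬎[38;2;36;18;36m[48;2;34;17;34m🬎[38;2;35;18;36m[48;2;115;94;27m🬝[38;2;37;19;37m[48;2;115;94;27m🬀[38;2;37;19;37m[48;2;115;94;27m🬂[38;2;115;94;27m[48;2;36;18;36m🬱[38;2;36;18;36m[48;2;115;94;27m🬎[38;2;36;18;36m[48;2;34;17;34m🬎[38;2;36;18;36m[48;2;34;17;34m🬎[38;2;36;18;36m[48;2;34;17;34m🬎[38;2;36;18;36m[48;2;34;17;34m🬎[0m
[38;2;31;15;32m[48;2;28;14;31m🬎[38;2;31;15;32m[48;2;28;14;31m🬎[38;2;31;15;32m[48;2;28;14;31m🬎[38;2;125;102;29m[48;2;28;14;31m🬬[38;2;115;94;27m[48;2;132;108;31m🬎[38;2;115;94;27m[48;2;115;94;27m [38;2;115;94;27m[48;2;115;94;27m [38;2;115;94;27m[48;2;115;94;27m [38;2;115;94;27m[48;2;115;94;27m [38;2;115;94;27m[48;2;30;15;32m🬓[38;2;31;15;32m[48;2;28;14;31m🬎[38;2;31;15;32m[48;2;28;14;31m🬎[0m
[38;2;26;13;28m[48;2;23;12;27m🬎[38;2;26;13;28m[48;2;23;12;27m🬎[38;2;26;13;28m[48;2;23;12;27m🬎[38;2;132;108;31m[48;2;24;12;27m🬁[38;2;132;108;31m[48;2;23;12;27m🬬[38;2;132;108;31m[48;2;132;108;31m [38;2;115;94;27m[48;2;132;108;31m🬂[38;2;115;94;27m[48;2;132;108;31m🬎[38;2;115;94;27m[48;2;115;94;27m [38;2;115;94;27m[48;2;24;12;27m🬀[38;2;26;13;28m[48;2;23;12;27m🬎[38;2;26;13;28m[48;2;23;12;27m🬎[0m
[38;2;20;10;25m[48;2;18;9;23m🬎[38;2;20;10;25m[48;2;18;9;23m🬎[38;2;20;10;25m[48;2;18;9;23m🬎[38;2;20;10;25m[48;2;18;9;23m🬎[38;2;20;10;25m[48;2;18;9;23m🬎[38;2;132;108;31m[48;2;19;9;24m🬁[38;2;132;108;31m[48;2;18;9;23m🬊[38;2;132;108;31m[48;2;132;108;31m [38;2;132;108;31m[48;2;19;9;24m🬀[38;2;20;10;25m[48;2;18;9;23m🬎[38;2;20;10;25m[48;2;18;9;23m🬎[38;2;20;10;25m[48;2;18;9;23m🬎[0m
[38;2;16;8;22m[48;2;13;7;20m🬂[38;2;16;8;22m[48;2;13;7;20m🬂[38;2;16;8;22m[48;2;13;7;20m🬂[38;2;16;8;22m[48;2;13;7;20m🬂[38;2;16;8;22m[48;2;13;7;20m🬂[38;2;16;8;22m[48;2;13;7;20m🬂[38;2;16;8;22m[48;2;13;7;20m🬂[38;2;16;8;22m[48;2;13;7;20m🬂[38;2;16;8;22m[48;2;13;7;20m🬂[38;2;16;8;22m[48;2;13;7;20m🬂[38;2;16;8;22m[48;2;13;7;20m🬂[38;2;16;8;22m[48;2;13;7;20m🬂[0m
</frame>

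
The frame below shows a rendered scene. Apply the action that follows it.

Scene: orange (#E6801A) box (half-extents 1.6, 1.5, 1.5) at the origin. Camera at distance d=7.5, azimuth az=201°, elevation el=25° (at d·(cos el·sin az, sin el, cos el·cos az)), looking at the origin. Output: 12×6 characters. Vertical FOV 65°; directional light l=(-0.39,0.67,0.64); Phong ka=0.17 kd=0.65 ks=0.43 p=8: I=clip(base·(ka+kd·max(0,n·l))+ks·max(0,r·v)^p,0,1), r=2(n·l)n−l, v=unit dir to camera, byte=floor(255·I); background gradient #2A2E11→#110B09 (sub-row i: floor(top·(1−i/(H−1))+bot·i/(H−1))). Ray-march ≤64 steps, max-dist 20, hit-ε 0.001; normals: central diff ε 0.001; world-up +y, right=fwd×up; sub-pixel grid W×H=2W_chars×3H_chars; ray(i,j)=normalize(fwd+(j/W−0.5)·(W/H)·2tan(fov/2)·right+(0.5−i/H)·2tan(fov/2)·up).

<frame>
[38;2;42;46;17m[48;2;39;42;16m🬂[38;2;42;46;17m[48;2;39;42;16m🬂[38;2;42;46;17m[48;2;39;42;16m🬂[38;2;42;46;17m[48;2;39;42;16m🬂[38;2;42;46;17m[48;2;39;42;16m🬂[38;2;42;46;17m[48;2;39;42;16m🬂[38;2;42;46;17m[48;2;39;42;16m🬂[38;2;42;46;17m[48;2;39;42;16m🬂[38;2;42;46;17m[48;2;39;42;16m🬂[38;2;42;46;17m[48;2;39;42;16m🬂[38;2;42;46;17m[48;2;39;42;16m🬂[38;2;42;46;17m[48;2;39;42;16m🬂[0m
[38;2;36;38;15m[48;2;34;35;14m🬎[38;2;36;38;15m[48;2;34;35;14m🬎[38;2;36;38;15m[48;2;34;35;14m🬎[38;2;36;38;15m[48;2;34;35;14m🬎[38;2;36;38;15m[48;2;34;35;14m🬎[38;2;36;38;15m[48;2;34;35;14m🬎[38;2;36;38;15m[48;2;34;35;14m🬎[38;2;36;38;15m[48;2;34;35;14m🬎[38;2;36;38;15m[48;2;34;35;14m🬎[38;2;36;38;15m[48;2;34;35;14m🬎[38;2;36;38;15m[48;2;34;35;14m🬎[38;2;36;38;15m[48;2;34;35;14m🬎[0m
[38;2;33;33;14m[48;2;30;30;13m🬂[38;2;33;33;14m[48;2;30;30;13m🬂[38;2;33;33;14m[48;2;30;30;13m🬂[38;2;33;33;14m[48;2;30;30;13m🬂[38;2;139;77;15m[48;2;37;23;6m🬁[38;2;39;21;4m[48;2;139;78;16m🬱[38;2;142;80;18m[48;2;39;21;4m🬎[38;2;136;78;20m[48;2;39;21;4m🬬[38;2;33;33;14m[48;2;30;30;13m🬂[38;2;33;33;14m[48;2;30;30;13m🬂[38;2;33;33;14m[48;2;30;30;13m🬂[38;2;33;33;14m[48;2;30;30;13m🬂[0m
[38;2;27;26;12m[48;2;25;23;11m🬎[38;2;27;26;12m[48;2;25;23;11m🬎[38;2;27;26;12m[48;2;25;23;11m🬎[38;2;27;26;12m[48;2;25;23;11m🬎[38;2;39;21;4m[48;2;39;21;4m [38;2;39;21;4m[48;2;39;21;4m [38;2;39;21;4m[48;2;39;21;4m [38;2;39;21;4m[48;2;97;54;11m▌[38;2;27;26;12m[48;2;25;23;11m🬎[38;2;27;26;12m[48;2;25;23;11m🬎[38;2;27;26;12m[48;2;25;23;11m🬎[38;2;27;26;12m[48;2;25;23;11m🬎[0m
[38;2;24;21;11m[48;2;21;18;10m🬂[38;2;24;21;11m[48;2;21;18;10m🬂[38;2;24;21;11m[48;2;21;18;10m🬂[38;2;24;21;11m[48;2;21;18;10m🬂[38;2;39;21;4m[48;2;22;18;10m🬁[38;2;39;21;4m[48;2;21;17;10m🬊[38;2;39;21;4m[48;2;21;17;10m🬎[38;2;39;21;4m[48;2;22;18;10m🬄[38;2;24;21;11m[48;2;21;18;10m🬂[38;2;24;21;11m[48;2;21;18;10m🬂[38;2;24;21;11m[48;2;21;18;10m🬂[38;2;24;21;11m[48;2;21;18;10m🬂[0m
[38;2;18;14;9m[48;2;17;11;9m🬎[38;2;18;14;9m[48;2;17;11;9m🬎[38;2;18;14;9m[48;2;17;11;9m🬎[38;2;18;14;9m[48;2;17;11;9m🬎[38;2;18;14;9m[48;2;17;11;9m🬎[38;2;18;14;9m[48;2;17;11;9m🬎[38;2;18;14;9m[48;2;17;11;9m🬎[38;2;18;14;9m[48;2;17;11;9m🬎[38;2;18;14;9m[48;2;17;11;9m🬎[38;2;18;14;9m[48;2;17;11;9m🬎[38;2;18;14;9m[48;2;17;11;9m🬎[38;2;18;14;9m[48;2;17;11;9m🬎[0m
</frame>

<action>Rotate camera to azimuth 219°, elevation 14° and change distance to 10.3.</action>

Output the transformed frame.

<frame>
[38;2;42;46;17m[48;2;39;42;16m🬂[38;2;42;46;17m[48;2;39;42;16m🬂[38;2;42;46;17m[48;2;39;42;16m🬂[38;2;42;46;17m[48;2;39;42;16m🬂[38;2;42;46;17m[48;2;39;42;16m🬂[38;2;42;46;17m[48;2;39;42;16m🬂[38;2;42;46;17m[48;2;39;42;16m🬂[38;2;42;46;17m[48;2;39;42;16m🬂[38;2;42;46;17m[48;2;39;42;16m🬂[38;2;42;46;17m[48;2;39;42;16m🬂[38;2;42;46;17m[48;2;39;42;16m🬂[38;2;42;46;17m[48;2;39;42;16m🬂[0m
[38;2;36;38;15m[48;2;34;35;14m🬎[38;2;36;38;15m[48;2;34;35;14m🬎[38;2;36;38;15m[48;2;34;35;14m🬎[38;2;36;38;15m[48;2;34;35;14m🬎[38;2;36;38;15m[48;2;34;35;14m🬎[38;2;36;38;15m[48;2;34;35;14m🬎[38;2;36;38;15m[48;2;34;35;14m🬎[38;2;36;38;15m[48;2;34;35;14m🬎[38;2;36;38;15m[48;2;34;35;14m🬎[38;2;36;38;15m[48;2;34;35;14m🬎[38;2;36;38;15m[48;2;34;35;14m🬎[38;2;36;38;15m[48;2;34;35;14m🬎[0m
[38;2;33;33;14m[48;2;30;30;13m🬂[38;2;33;33;14m[48;2;30;30;13m🬂[38;2;33;33;14m[48;2;30;30;13m🬂[38;2;33;33;14m[48;2;30;30;13m🬂[38;2;31;31;13m[48;2;39;21;4m🬕[38;2;139;77;15m[48;2;36;27;9m🬋[38;2;125;70;14m[48;2;35;29;10m🬩[38;2;33;33;14m[48;2;109;61;14m🬂[38;2;33;33;14m[48;2;30;30;13m🬂[38;2;33;33;14m[48;2;30;30;13m🬂[38;2;33;33;14m[48;2;30;30;13m🬂[38;2;33;33;14m[48;2;30;30;13m🬂[0m
[38;2;27;26;12m[48;2;25;23;11m🬎[38;2;27;26;12m[48;2;25;23;11m🬎[38;2;27;26;12m[48;2;25;23;11m🬎[38;2;27;26;12m[48;2;25;23;11m🬎[38;2;39;21;4m[48;2;26;24;11m🬁[38;2;39;21;4m[48;2;39;21;4m [38;2;39;21;4m[48;2;97;54;11m▌[38;2;97;54;11m[48;2;26;25;11m▌[38;2;27;26;12m[48;2;25;23;11m🬎[38;2;27;26;12m[48;2;25;23;11m🬎[38;2;27;26;12m[48;2;25;23;11m🬎[38;2;27;26;12m[48;2;25;23;11m🬎[0m
[38;2;24;21;11m[48;2;21;18;10m🬂[38;2;24;21;11m[48;2;21;18;10m🬂[38;2;24;21;11m[48;2;21;18;10m🬂[38;2;24;21;11m[48;2;21;18;10m🬂[38;2;24;21;11m[48;2;21;18;10m🬂[38;2;24;21;11m[48;2;21;18;10m🬂[38;2;39;21;4m[48;2;22;18;10m🬀[38;2;24;21;11m[48;2;21;18;10m🬂[38;2;24;21;11m[48;2;21;18;10m🬂[38;2;24;21;11m[48;2;21;18;10m🬂[38;2;24;21;11m[48;2;21;18;10m🬂[38;2;24;21;11m[48;2;21;18;10m🬂[0m
[38;2;18;14;9m[48;2;17;11;9m🬎[38;2;18;14;9m[48;2;17;11;9m🬎[38;2;18;14;9m[48;2;17;11;9m🬎[38;2;18;14;9m[48;2;17;11;9m🬎[38;2;18;14;9m[48;2;17;11;9m🬎[38;2;18;14;9m[48;2;17;11;9m🬎[38;2;18;14;9m[48;2;17;11;9m🬎[38;2;18;14;9m[48;2;17;11;9m🬎[38;2;18;14;9m[48;2;17;11;9m🬎[38;2;18;14;9m[48;2;17;11;9m🬎[38;2;18;14;9m[48;2;17;11;9m🬎[38;2;18;14;9m[48;2;17;11;9m🬎[0m
</frame>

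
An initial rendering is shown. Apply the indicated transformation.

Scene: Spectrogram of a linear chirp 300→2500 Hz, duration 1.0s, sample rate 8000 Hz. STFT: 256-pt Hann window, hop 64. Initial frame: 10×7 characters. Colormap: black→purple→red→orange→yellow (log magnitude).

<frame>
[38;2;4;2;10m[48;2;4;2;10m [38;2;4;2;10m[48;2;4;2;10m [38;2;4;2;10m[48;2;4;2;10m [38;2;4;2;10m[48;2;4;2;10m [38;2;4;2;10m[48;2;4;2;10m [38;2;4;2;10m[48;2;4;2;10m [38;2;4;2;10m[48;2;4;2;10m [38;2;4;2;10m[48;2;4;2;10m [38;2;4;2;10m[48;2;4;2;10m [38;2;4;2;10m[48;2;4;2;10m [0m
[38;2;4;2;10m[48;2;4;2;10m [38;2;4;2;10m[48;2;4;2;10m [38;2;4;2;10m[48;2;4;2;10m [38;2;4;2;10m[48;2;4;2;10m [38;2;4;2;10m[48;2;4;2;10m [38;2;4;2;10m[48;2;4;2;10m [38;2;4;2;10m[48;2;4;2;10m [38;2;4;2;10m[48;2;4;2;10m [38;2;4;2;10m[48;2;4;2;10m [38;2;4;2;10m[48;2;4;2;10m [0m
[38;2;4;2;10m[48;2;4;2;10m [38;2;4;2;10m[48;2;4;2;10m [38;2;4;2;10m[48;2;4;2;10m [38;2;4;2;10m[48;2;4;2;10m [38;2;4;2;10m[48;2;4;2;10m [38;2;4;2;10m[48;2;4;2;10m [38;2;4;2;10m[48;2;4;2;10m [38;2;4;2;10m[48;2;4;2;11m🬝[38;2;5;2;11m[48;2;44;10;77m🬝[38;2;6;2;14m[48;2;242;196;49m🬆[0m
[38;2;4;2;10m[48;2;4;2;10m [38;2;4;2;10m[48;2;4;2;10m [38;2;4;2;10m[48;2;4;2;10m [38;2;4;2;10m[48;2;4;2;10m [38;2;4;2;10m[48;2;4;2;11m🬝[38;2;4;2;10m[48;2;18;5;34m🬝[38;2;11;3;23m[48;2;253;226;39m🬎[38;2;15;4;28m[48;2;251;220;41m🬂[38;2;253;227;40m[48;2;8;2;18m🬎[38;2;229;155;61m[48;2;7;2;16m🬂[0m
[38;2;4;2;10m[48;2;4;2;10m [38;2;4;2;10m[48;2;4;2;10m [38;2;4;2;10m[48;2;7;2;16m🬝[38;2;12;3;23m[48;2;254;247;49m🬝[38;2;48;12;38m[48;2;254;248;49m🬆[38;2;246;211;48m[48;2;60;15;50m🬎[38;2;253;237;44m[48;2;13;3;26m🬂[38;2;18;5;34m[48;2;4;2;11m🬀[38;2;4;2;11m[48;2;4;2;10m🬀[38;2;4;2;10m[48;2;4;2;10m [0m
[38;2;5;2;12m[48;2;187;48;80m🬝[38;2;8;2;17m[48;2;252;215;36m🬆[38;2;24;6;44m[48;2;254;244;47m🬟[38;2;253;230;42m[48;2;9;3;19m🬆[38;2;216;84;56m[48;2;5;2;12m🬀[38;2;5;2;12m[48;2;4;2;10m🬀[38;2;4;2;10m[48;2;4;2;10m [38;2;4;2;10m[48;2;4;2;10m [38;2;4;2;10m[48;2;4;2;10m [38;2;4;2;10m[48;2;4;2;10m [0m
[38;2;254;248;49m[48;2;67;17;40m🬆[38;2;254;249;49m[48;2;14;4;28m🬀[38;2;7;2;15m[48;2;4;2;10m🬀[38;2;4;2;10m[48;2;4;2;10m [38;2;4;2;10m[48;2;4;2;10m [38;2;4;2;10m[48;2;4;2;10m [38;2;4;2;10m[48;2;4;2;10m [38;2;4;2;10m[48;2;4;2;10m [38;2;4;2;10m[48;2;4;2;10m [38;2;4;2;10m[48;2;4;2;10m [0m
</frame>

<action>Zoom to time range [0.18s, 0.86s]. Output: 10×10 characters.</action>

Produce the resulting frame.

<frame>
[38;2;4;2;10m[48;2;4;2;10m [38;2;4;2;10m[48;2;4;2;10m [38;2;4;2;10m[48;2;4;2;10m [38;2;4;2;10m[48;2;4;2;10m [38;2;4;2;10m[48;2;4;2;10m [38;2;4;2;10m[48;2;4;2;10m [38;2;4;2;10m[48;2;4;2;10m [38;2;4;2;10m[48;2;4;2;10m [38;2;4;2;10m[48;2;4;2;10m [38;2;4;2;10m[48;2;4;2;10m [0m
[38;2;4;2;10m[48;2;4;2;10m [38;2;4;2;10m[48;2;4;2;10m [38;2;4;2;10m[48;2;4;2;10m [38;2;4;2;10m[48;2;4;2;10m [38;2;4;2;10m[48;2;4;2;10m [38;2;4;2;10m[48;2;4;2;10m [38;2;4;2;10m[48;2;4;2;10m [38;2;4;2;10m[48;2;4;2;10m [38;2;4;2;10m[48;2;4;2;10m [38;2;4;2;10m[48;2;4;2;10m [0m
[38;2;4;2;10m[48;2;4;2;10m [38;2;4;2;10m[48;2;4;2;10m [38;2;4;2;10m[48;2;4;2;10m [38;2;4;2;10m[48;2;4;2;10m [38;2;4;2;10m[48;2;4;2;10m [38;2;4;2;10m[48;2;4;2;10m [38;2;4;2;10m[48;2;4;2;10m [38;2;4;2;10m[48;2;4;2;10m [38;2;4;2;10m[48;2;4;2;10m [38;2;4;2;10m[48;2;4;2;10m [0m
[38;2;4;2;10m[48;2;4;2;10m [38;2;4;2;10m[48;2;4;2;10m [38;2;4;2;10m[48;2;4;2;10m [38;2;4;2;10m[48;2;4;2;10m [38;2;4;2;10m[48;2;4;2;10m [38;2;4;2;10m[48;2;4;2;10m [38;2;4;2;10m[48;2;4;2;10m [38;2;4;2;10m[48;2;4;2;10m [38;2;4;2;10m[48;2;4;2;10m [38;2;4;2;10m[48;2;5;2;12m🬝[0m
[38;2;4;2;10m[48;2;4;2;10m [38;2;4;2;10m[48;2;4;2;10m [38;2;4;2;10m[48;2;4;2;10m [38;2;4;2;10m[48;2;4;2;10m [38;2;4;2;10m[48;2;4;2;10m [38;2;4;2;10m[48;2;4;2;10m [38;2;4;2;10m[48;2;5;2;11m🬝[38;2;4;2;11m[48;2;10;3;20m🬝[38;2;14;4;27m[48;2;253;228;41m🬝[38;2;20;4;36m[48;2;254;243;47m🬆[0m
[38;2;4;2;10m[48;2;4;2;10m [38;2;4;2;10m[48;2;4;2;10m [38;2;4;2;10m[48;2;4;2;10m [38;2;4;2;10m[48;2;4;2;10m [38;2;4;2;10m[48;2;7;2;15m🬝[38;2;7;2;16m[48;2;179;46;81m🬝[38;2;12;3;23m[48;2;244;199;47m🬆[38;2;104;26;73m[48;2;253;231;41m🬟[38;2;254;245;48m[48;2;34;8;45m🬆[38;2;252;199;29m[48;2;13;3;25m🬀[0m
[38;2;4;2;10m[48;2;4;2;10m [38;2;4;2;10m[48;2;5;2;13m🬝[38;2;6;2;13m[48;2;85;21;87m🬝[38;2;51;13;35m[48;2;254;244;47m🬎[38;2;21;5;38m[48;2;241;188;48m🬀[38;2;254;248;49m[48;2;66;17;44m🬆[38;2;237;172;49m[48;2;8;2;17m🬂[38;2;20;5;36m[48;2;4;2;11m🬀[38;2;5;2;12m[48;2;4;2;10m🬀[38;2;4;2;10m[48;2;4;2;10m [0m
[38;2;26;6;33m[48;2;253;224;39m🬎[38;2;26;6;46m[48;2;253;227;40m🬂[38;2;253;231;42m[48;2;22;5;41m🬎[38;2;252;211;33m[48;2;16;4;31m🬂[38;2;36;8;63m[48;2;5;2;12m🬀[38;2;5;2;12m[48;2;4;2;10m🬀[38;2;4;2;10m[48;2;4;2;10m [38;2;4;2;10m[48;2;4;2;10m [38;2;4;2;10m[48;2;4;2;10m [38;2;4;2;10m[48;2;4;2;10m [0m
[38;2;253;237;44m[48;2;40;10;35m🬂[38;2;48;11;84m[48;2;5;2;13m🬀[38;2;6;2;14m[48;2;4;2;10m🬀[38;2;4;2;10m[48;2;4;2;10m [38;2;4;2;10m[48;2;4;2;10m [38;2;4;2;10m[48;2;4;2;10m [38;2;4;2;10m[48;2;4;2;10m [38;2;4;2;10m[48;2;4;2;10m [38;2;4;2;10m[48;2;4;2;10m [38;2;4;2;10m[48;2;4;2;10m [0m
[38;2;4;2;11m[48;2;4;2;10m🬀[38;2;4;2;10m[48;2;4;2;10m [38;2;4;2;10m[48;2;4;2;10m [38;2;4;2;10m[48;2;4;2;10m [38;2;4;2;10m[48;2;4;2;10m [38;2;4;2;10m[48;2;4;2;10m [38;2;4;2;10m[48;2;4;2;10m [38;2;4;2;10m[48;2;4;2;10m [38;2;4;2;10m[48;2;4;2;10m [38;2;4;2;10m[48;2;4;2;10m [0m
</frame>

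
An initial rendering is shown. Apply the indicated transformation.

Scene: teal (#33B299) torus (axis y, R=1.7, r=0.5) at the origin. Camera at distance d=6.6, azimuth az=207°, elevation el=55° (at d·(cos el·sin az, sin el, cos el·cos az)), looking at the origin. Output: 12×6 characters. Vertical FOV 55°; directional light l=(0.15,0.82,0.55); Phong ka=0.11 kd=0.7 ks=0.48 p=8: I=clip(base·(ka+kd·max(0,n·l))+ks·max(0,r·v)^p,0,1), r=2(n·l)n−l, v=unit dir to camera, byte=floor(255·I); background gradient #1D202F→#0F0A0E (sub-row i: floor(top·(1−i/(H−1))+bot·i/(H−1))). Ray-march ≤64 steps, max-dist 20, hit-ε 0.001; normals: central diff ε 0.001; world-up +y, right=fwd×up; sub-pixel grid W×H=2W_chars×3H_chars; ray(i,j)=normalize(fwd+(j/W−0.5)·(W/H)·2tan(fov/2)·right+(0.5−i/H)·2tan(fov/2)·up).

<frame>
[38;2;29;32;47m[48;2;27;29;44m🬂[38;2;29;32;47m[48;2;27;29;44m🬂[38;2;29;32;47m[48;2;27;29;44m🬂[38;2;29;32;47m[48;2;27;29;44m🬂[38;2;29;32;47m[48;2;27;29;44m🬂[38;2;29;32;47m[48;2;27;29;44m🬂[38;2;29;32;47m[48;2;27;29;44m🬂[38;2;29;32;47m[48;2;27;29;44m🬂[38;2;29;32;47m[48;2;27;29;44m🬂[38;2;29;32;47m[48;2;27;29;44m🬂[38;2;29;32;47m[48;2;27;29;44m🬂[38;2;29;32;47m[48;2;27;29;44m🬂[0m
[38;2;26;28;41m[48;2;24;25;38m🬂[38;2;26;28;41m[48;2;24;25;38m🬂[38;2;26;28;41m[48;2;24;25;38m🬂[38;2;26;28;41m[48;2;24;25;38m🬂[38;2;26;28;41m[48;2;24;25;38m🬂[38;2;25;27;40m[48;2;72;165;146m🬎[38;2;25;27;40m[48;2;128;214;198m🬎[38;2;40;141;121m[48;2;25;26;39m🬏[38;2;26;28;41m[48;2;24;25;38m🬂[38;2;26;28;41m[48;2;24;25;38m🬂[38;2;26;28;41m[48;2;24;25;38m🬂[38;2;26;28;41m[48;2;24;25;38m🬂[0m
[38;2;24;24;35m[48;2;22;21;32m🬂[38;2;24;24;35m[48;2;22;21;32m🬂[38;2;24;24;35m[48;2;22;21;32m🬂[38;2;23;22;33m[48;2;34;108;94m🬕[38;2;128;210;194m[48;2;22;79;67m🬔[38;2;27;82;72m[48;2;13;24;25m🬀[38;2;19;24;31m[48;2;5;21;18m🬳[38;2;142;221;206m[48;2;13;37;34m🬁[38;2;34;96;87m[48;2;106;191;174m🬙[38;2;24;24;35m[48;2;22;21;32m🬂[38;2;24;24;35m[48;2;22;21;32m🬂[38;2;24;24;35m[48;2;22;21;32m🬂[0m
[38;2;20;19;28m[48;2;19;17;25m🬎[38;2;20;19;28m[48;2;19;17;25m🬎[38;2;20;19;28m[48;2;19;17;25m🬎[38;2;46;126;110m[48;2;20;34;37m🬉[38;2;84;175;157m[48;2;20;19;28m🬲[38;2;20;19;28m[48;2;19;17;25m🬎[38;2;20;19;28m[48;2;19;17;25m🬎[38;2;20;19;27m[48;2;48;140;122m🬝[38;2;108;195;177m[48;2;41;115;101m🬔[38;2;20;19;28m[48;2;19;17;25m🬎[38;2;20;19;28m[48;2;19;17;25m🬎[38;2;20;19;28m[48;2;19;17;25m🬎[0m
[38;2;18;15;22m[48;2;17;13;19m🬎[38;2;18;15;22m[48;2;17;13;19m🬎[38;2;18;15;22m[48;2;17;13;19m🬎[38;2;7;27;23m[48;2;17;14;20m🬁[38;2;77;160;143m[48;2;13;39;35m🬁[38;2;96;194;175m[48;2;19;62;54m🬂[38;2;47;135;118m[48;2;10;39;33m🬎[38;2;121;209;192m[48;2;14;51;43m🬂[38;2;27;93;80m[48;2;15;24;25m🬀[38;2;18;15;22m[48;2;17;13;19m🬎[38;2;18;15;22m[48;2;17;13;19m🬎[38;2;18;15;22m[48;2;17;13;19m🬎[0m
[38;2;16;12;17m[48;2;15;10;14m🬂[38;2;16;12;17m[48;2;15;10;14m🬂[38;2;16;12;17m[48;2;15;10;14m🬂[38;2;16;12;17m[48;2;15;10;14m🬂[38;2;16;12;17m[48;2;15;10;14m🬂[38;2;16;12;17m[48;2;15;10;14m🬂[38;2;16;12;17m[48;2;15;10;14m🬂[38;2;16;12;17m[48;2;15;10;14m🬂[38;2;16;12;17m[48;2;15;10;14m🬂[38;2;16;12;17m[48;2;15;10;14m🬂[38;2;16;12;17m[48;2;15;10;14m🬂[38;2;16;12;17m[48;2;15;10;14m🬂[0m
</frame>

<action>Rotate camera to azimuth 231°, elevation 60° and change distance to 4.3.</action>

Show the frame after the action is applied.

<frame>
[38;2;29;32;47m[48;2;27;29;44m🬂[38;2;29;32;47m[48;2;27;29;44m🬂[38;2;29;32;47m[48;2;27;29;44m🬂[38;2;29;32;47m[48;2;27;29;44m🬂[38;2;29;32;47m[48;2;27;29;44m🬂[38;2;29;32;47m[48;2;27;29;44m🬂[38;2;29;32;47m[48;2;27;29;44m🬂[38;2;29;32;47m[48;2;27;29;44m🬂[38;2;29;32;47m[48;2;27;29;44m🬂[38;2;29;32;47m[48;2;27;29;44m🬂[38;2;29;32;47m[48;2;27;29;44m🬂[38;2;29;32;47m[48;2;27;29;44m🬂[0m
[38;2;26;28;41m[48;2;24;25;38m🬂[38;2;26;28;41m[48;2;24;25;38m🬂[38;2;26;28;41m[48;2;24;25;38m🬂[38;2;31;67;68m[48;2;132;215;199m🬝[38;2;30;69;66m[48;2;74;156;140m🬮[38;2;93;175;159m[48;2;15;49;43m🬂[38;2;105;182;167m[48;2;9;35;30m🬂[38;2;84;173;156m[48;2;15;49;42m🬂[38;2;23;38;44m[48;2;80;158;143m🬒[38;2;123;212;194m[48;2;25;26;39m🬏[38;2;26;28;41m[48;2;24;25;38m🬂[38;2;26;28;41m[48;2;24;25;38m🬂[0m
[38;2;24;24;35m[48;2;22;21;32m🬂[38;2;24;24;35m[48;2;22;21;32m🬂[38;2;30;89;80m[48;2;101;192;174m🬕[38;2;114;202;184m[48;2;38;107;93m▌[38;2;20;71;61m[48;2;16;24;29m🬀[38;2;5;19;16m[48;2;22;22;32m🬀[38;2;24;24;35m[48;2;22;21;32m🬂[38;2;5;19;16m[48;2;22;21;32m🬂[38;2;9;22;21m[48;2;17;60;51m🬺[38;2;111;194;178m[48;2;38;98;86m▐[38;2;70;163;145m[48;2;23;22;33m🬓[38;2;24;24;35m[48;2;22;21;32m🬂[0m
[38;2;20;19;28m[48;2;19;17;25m🬎[38;2;19;67;58m[48;2;20;18;27m▐[38;2;120;215;197m[48;2;33;115;98m▐[38;2;29;102;87m[48;2;65;161;142m▐[38;2;20;19;28m[48;2;19;17;25m🬎[38;2;20;19;28m[48;2;19;17;25m🬎[38;2;20;19;28m[48;2;19;17;25m🬎[38;2;20;19;28m[48;2;19;17;25m🬎[38;2;14;19;22m[48;2;18;64;55m🬝[38;2;25;87;75m[48;2;94;175;159m▌[38;2;116;204;187m[48;2;33;116;100m▌[38;2;20;19;28m[48;2;19;17;25m🬎[0m
[38;2;18;15;22m[48;2;17;13;19m🬎[38;2;13;46;40m[48;2;15;15;19m🬁[38;2;43;127;110m[48;2;22;80;68m🬉[38;2;94;190;171m[48;2;39;131;113m🬪[38;2;19;16;23m[48;2;58;156;137m🬂[38;2;18;15;22m[48;2;39;137;118m🬎[38;2;18;15;22m[48;2;36;126;109m🬎[38;2;18;15;22m[48;2;34;115;99m🬆[38;2;26;76;69m[48;2;91;179;161m🬆[38;2;119;205;189m[48;2;51;132;116m🬜[38;2;35;110;95m[48;2;18;42;40m🬕[38;2;18;15;22m[48;2;17;13;19m🬎[0m
[38;2;16;12;17m[48;2;15;10;14m🬂[38;2;16;12;17m[48;2;15;10;14m🬂[38;2;17;61;53m[48;2;11;13;15m🬁[38;2;27;94;81m[48;2;11;40;34m🬊[38;2;78;169;151m[48;2;26;89;77m🬂[38;2;86;179;160m[48;2;33;106;91m🬊[38;2;79;171;153m[48;2;28;98;85m🬎[38;2;114;205;187m[48;2;43;118;103m🬂[38;2;92;177;160m[48;2;26;90;78m🬂[38;2;28;96;82m[48;2;14;37;33m🬆[38;2;16;56;48m[48;2;15;10;15m🬀[38;2;16;12;17m[48;2;15;10;14m🬂[0m
</frame>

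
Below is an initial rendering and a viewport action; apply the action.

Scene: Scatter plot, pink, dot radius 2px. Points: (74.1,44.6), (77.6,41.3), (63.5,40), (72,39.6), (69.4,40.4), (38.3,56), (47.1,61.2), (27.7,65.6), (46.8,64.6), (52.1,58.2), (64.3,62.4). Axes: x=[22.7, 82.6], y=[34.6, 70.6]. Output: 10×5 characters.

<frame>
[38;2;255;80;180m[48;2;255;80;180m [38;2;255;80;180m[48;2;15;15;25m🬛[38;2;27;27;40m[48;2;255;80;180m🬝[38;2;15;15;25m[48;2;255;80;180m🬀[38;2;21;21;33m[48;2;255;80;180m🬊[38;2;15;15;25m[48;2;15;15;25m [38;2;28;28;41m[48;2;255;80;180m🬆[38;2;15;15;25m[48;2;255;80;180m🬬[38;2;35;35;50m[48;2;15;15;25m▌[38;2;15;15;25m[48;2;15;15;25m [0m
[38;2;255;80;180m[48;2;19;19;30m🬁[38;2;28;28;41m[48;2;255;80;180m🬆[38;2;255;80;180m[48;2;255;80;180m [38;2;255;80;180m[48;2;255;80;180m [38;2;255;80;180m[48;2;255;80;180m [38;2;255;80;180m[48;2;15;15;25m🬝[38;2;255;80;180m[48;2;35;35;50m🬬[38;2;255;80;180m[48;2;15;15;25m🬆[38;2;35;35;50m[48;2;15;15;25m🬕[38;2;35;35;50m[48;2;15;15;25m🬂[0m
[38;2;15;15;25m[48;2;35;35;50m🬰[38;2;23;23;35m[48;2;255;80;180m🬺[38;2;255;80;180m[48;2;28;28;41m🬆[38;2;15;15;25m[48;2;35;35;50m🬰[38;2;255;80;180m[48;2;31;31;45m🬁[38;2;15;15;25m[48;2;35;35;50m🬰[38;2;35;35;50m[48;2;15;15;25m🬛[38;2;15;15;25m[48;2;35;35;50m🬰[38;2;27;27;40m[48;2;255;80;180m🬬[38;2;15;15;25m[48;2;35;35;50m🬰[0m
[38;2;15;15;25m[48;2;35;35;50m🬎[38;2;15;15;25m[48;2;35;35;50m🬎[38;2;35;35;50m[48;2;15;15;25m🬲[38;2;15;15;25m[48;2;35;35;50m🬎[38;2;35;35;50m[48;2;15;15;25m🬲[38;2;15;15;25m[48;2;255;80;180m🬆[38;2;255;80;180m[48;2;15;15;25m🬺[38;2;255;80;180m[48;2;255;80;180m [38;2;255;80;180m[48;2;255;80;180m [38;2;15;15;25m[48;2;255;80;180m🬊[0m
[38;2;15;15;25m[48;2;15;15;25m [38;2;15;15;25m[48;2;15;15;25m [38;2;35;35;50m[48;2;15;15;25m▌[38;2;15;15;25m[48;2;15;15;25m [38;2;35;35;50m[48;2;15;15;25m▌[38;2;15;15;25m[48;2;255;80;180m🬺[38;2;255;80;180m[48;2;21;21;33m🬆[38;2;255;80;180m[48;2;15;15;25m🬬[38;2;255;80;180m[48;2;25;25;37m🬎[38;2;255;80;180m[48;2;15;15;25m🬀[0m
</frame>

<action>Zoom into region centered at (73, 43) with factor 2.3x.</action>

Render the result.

<frame>
[38;2;15;15;25m[48;2;15;15;25m [38;2;15;15;25m[48;2;15;15;25m [38;2;35;35;50m[48;2;15;15;25m▌[38;2;15;15;25m[48;2;15;15;25m [38;2;35;35;50m[48;2;15;15;25m▌[38;2;15;15;25m[48;2;15;15;25m [38;2;35;35;50m[48;2;15;15;25m▌[38;2;15;15;25m[48;2;15;15;25m [38;2;35;35;50m[48;2;15;15;25m▌[38;2;15;15;25m[48;2;15;15;25m [0m
[38;2;35;35;50m[48;2;15;15;25m🬂[38;2;35;35;50m[48;2;15;15;25m🬂[38;2;35;35;50m[48;2;15;15;25m🬕[38;2;35;35;50m[48;2;15;15;25m🬂[38;2;35;35;50m[48;2;255;80;180m🬆[38;2;255;80;180m[48;2;35;35;50m🬺[38;2;27;27;40m[48;2;255;80;180m🬬[38;2;35;35;50m[48;2;15;15;25m🬂[38;2;35;35;50m[48;2;15;15;25m🬕[38;2;35;35;50m[48;2;15;15;25m🬂[0m
[38;2;23;23;35m[48;2;255;80;180m🬝[38;2;21;21;33m[48;2;255;80;180m🬊[38;2;31;31;45m[48;2;255;80;180m🬝[38;2;21;21;33m[48;2;255;80;180m🬊[38;2;255;80;180m[48;2;30;30;43m🬑[38;2;255;80;180m[48;2;255;80;180m [38;2;255;80;180m[48;2;15;15;25m🬺[38;2;23;23;35m[48;2;255;80;180m🬬[38;2;35;35;50m[48;2;15;15;25m🬛[38;2;15;15;25m[48;2;35;35;50m🬰[0m
[38;2;255;80;180m[48;2;28;28;41m🬊[38;2;255;80;180m[48;2;35;35;50m🬝[38;2;255;80;180m[48;2;35;35;50m🬊[38;2;255;80;180m[48;2;255;80;180m [38;2;255;80;180m[48;2;255;80;180m [38;2;25;25;37m[48;2;255;80;180m🬶[38;2;255;80;180m[48;2;28;28;41m🬆[38;2;15;15;25m[48;2;35;35;50m🬎[38;2;35;35;50m[48;2;15;15;25m🬲[38;2;15;15;25m[48;2;35;35;50m🬎[0m
[38;2;15;15;25m[48;2;15;15;25m [38;2;15;15;25m[48;2;15;15;25m [38;2;35;35;50m[48;2;15;15;25m▌[38;2;15;15;25m[48;2;15;15;25m [38;2;255;80;180m[48;2;23;23;35m🬀[38;2;15;15;25m[48;2;15;15;25m [38;2;35;35;50m[48;2;15;15;25m▌[38;2;15;15;25m[48;2;15;15;25m [38;2;35;35;50m[48;2;15;15;25m▌[38;2;15;15;25m[48;2;15;15;25m [0m
</frame>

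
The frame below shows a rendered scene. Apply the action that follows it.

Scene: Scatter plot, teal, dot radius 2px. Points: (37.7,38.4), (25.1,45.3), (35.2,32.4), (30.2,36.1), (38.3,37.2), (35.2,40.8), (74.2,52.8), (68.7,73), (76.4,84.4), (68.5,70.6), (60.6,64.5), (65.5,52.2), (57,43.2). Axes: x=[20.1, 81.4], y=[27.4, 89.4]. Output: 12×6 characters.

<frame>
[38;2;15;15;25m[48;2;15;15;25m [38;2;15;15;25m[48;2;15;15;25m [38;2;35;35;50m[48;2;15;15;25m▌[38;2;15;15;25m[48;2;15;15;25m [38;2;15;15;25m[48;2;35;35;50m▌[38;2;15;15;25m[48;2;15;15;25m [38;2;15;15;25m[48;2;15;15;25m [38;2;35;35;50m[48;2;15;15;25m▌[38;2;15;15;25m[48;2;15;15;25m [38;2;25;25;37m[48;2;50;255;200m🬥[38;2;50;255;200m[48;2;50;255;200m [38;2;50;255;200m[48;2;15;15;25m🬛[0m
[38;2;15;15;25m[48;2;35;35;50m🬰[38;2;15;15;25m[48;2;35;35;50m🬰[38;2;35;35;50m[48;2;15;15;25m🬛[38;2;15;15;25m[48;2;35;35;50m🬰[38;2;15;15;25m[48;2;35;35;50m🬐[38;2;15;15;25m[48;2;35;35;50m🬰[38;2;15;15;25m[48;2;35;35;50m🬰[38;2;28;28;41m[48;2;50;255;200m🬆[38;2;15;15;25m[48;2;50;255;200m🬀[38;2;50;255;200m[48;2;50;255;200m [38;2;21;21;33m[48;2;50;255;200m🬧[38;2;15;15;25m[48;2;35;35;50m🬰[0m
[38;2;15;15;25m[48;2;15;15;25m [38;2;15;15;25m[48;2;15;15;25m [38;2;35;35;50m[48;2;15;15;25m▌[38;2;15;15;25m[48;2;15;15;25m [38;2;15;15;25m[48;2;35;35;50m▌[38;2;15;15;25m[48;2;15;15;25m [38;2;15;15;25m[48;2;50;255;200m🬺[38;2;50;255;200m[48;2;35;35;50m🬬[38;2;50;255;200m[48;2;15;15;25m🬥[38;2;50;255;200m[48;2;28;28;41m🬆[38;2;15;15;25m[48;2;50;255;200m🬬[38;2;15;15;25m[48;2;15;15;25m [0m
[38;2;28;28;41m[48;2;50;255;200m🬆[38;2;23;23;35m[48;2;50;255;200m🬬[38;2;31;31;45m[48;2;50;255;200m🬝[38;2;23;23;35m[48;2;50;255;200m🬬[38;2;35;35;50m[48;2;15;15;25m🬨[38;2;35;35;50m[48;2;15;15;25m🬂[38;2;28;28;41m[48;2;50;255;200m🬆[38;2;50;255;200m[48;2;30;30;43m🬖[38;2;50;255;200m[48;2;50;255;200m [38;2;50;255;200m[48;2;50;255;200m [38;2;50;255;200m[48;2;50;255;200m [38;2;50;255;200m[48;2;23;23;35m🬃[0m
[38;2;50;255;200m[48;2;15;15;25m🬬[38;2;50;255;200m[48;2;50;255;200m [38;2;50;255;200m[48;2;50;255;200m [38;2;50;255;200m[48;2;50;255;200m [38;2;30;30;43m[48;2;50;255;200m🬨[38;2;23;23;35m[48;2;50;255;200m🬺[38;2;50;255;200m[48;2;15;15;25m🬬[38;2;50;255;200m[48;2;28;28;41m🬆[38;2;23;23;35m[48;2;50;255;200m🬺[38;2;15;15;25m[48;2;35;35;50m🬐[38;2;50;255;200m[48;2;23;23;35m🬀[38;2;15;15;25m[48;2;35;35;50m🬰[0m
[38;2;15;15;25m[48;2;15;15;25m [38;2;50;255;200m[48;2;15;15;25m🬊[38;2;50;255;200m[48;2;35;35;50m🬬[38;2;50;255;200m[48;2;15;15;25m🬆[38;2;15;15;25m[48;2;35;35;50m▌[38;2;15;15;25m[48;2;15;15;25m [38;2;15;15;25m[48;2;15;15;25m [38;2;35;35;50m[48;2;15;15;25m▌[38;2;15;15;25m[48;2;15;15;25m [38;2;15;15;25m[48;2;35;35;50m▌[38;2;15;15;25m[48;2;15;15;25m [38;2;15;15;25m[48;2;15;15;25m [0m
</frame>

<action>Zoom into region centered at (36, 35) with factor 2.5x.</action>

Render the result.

<frame>
[38;2;50;255;200m[48;2;50;255;200m [38;2;50;255;200m[48;2;15;15;25m🬛[38;2;35;35;50m[48;2;15;15;25m▌[38;2;15;15;25m[48;2;15;15;25m [38;2;15;15;25m[48;2;35;35;50m▌[38;2;15;15;25m[48;2;50;255;200m🬬[38;2;15;15;25m[48;2;15;15;25m [38;2;35;35;50m[48;2;15;15;25m▌[38;2;15;15;25m[48;2;15;15;25m [38;2;15;15;25m[48;2;35;35;50m▌[38;2;15;15;25m[48;2;15;15;25m [38;2;15;15;25m[48;2;15;15;25m [0m
[38;2;23;23;35m[48;2;50;255;200m🬺[38;2;15;15;25m[48;2;35;35;50m🬰[38;2;35;35;50m[48;2;15;15;25m🬛[38;2;23;23;35m[48;2;50;255;200m🬬[38;2;15;15;25m[48;2;50;255;200m🬐[38;2;50;255;200m[48;2;50;255;200m [38;2;15;15;25m[48;2;50;255;200m🬂[38;2;27;27;40m[48;2;50;255;200m🬬[38;2;15;15;25m[48;2;35;35;50m🬰[38;2;15;15;25m[48;2;35;35;50m🬐[38;2;15;15;25m[48;2;35;35;50m🬰[38;2;15;15;25m[48;2;35;35;50m🬰[0m
[38;2;15;15;25m[48;2;15;15;25m [38;2;15;15;25m[48;2;15;15;25m [38;2;35;35;50m[48;2;50;255;200m🬐[38;2;50;255;200m[48;2;50;255;200m [38;2;27;27;40m[48;2;50;255;200m🬸[38;2;50;255;200m[48;2;15;15;25m🬒[38;2;50;255;200m[48;2;15;15;25m🬬[38;2;50;255;200m[48;2;21;21;33m🬆[38;2;15;15;25m[48;2;15;15;25m [38;2;15;15;25m[48;2;35;35;50m▌[38;2;15;15;25m[48;2;15;15;25m [38;2;15;15;25m[48;2;15;15;25m [0m
[38;2;35;35;50m[48;2;15;15;25m🬂[38;2;35;35;50m[48;2;15;15;25m🬂[38;2;35;35;50m[48;2;15;15;25m🬕[38;2;50;255;200m[48;2;19;19;30m🬀[38;2;50;255;200m[48;2;25;25;37m🬫[38;2;50;255;200m[48;2;50;255;200m [38;2;50;255;200m[48;2;23;23;35m🬃[38;2;35;35;50m[48;2;15;15;25m🬕[38;2;35;35;50m[48;2;15;15;25m🬂[38;2;35;35;50m[48;2;15;15;25m🬨[38;2;35;35;50m[48;2;15;15;25m🬂[38;2;35;35;50m[48;2;15;15;25m🬂[0m
[38;2;15;15;25m[48;2;35;35;50m🬰[38;2;15;15;25m[48;2;35;35;50m🬰[38;2;35;35;50m[48;2;15;15;25m🬛[38;2;15;15;25m[48;2;35;35;50m🬰[38;2;15;15;25m[48;2;35;35;50m🬐[38;2;50;255;200m[48;2;23;23;35m🬀[38;2;15;15;25m[48;2;35;35;50m🬰[38;2;35;35;50m[48;2;15;15;25m🬛[38;2;15;15;25m[48;2;35;35;50m🬰[38;2;15;15;25m[48;2;35;35;50m🬐[38;2;15;15;25m[48;2;35;35;50m🬰[38;2;15;15;25m[48;2;35;35;50m🬰[0m
[38;2;15;15;25m[48;2;15;15;25m [38;2;15;15;25m[48;2;15;15;25m [38;2;35;35;50m[48;2;15;15;25m▌[38;2;15;15;25m[48;2;15;15;25m [38;2;15;15;25m[48;2;35;35;50m▌[38;2;15;15;25m[48;2;15;15;25m [38;2;15;15;25m[48;2;15;15;25m [38;2;35;35;50m[48;2;15;15;25m▌[38;2;15;15;25m[48;2;15;15;25m [38;2;15;15;25m[48;2;35;35;50m▌[38;2;15;15;25m[48;2;15;15;25m [38;2;15;15;25m[48;2;15;15;25m [0m
</frame>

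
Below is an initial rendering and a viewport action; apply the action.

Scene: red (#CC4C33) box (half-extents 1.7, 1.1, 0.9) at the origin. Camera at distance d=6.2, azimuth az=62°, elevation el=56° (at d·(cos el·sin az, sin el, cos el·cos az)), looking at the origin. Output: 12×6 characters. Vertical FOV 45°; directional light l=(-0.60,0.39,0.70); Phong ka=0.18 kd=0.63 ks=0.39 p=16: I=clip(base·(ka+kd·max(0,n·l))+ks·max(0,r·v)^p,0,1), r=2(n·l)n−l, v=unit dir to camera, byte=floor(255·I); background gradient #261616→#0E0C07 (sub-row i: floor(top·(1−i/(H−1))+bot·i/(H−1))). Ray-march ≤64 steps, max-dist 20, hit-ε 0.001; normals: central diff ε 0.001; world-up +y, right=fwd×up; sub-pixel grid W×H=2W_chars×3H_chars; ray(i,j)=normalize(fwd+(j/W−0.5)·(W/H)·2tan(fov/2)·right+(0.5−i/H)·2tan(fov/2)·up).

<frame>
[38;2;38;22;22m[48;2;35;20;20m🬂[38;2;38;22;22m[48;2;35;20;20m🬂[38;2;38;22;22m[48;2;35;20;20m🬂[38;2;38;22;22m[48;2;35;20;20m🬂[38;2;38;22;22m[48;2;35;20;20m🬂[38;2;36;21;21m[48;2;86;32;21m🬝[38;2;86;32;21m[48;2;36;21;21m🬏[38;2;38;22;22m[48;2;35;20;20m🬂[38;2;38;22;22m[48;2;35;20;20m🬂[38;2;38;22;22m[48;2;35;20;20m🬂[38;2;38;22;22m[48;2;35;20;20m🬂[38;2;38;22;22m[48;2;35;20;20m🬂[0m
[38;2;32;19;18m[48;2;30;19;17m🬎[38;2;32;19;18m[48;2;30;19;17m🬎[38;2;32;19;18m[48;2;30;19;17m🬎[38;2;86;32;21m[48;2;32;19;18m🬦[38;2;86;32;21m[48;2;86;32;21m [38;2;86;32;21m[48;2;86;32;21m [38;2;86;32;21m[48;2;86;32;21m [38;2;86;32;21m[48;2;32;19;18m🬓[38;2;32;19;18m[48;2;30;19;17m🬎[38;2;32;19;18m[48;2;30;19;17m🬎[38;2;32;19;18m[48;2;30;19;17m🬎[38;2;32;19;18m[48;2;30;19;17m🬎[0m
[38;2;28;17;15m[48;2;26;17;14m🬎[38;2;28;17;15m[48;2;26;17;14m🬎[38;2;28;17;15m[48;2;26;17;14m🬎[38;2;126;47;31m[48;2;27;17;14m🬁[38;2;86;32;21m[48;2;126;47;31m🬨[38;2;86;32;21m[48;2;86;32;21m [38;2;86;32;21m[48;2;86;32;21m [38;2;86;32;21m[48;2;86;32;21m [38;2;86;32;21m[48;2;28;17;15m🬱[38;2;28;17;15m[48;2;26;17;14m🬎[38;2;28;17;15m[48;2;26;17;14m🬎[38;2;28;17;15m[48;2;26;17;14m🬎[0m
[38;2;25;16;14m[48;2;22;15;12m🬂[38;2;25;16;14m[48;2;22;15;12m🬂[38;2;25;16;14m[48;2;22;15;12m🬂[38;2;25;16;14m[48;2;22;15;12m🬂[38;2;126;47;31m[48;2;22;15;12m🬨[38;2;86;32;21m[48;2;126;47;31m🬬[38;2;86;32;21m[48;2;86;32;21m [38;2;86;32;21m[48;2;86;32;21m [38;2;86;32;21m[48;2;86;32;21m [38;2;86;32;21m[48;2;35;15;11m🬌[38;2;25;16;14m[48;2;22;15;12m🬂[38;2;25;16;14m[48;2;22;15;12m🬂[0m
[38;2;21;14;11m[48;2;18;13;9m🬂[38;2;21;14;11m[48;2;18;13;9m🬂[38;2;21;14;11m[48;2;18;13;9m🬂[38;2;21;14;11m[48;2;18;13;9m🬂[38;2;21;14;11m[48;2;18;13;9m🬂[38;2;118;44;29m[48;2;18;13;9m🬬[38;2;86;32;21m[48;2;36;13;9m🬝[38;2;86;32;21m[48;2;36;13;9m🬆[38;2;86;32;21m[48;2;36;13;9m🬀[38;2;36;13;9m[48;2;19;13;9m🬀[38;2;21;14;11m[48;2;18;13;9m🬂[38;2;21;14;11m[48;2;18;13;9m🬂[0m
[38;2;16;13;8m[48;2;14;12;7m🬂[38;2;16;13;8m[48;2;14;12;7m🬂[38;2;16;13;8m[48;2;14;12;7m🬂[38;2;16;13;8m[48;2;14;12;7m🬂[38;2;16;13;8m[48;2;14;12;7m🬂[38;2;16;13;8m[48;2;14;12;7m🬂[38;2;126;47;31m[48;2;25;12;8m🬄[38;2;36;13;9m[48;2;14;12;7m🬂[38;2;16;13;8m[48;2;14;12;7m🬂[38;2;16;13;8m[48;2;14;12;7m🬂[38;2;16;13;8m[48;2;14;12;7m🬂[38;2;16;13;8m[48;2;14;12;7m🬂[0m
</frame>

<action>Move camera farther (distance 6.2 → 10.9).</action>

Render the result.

<frame>
[38;2;38;22;22m[48;2;35;20;20m🬂[38;2;38;22;22m[48;2;35;20;20m🬂[38;2;38;22;22m[48;2;35;20;20m🬂[38;2;38;22;22m[48;2;35;20;20m🬂[38;2;38;22;22m[48;2;35;20;20m🬂[38;2;38;22;22m[48;2;35;20;20m🬂[38;2;38;22;22m[48;2;35;20;20m🬂[38;2;38;22;22m[48;2;35;20;20m🬂[38;2;38;22;22m[48;2;35;20;20m🬂[38;2;38;22;22m[48;2;35;20;20m🬂[38;2;38;22;22m[48;2;35;20;20m🬂[38;2;38;22;22m[48;2;35;20;20m🬂[0m
[38;2;32;19;18m[48;2;30;19;17m🬎[38;2;32;19;18m[48;2;30;19;17m🬎[38;2;32;19;18m[48;2;30;19;17m🬎[38;2;32;19;18m[48;2;30;19;17m🬎[38;2;32;19;18m[48;2;30;19;17m🬎[38;2;32;19;18m[48;2;30;19;17m🬎[38;2;86;32;21m[48;2;32;19;18m🬏[38;2;32;19;18m[48;2;30;19;17m🬎[38;2;32;19;18m[48;2;30;19;17m🬎[38;2;32;19;18m[48;2;30;19;17m🬎[38;2;32;19;18m[48;2;30;19;17m🬎[38;2;32;19;18m[48;2;30;19;17m🬎[0m
[38;2;28;17;15m[48;2;26;17;14m🬎[38;2;28;17;15m[48;2;26;17;14m🬎[38;2;28;17;15m[48;2;26;17;14m🬎[38;2;28;17;15m[48;2;26;17;14m🬎[38;2;106;39;26m[48;2;27;17;14m🬉[38;2;86;32;21m[48;2;86;32;21m [38;2;86;32;21m[48;2;29;18;16m🬺[38;2;86;32;21m[48;2;28;17;15m🬏[38;2;28;17;15m[48;2;26;17;14m🬎[38;2;28;17;15m[48;2;26;17;14m🬎[38;2;28;17;15m[48;2;26;17;14m🬎[38;2;28;17;15m[48;2;26;17;14m🬎[0m
[38;2;25;16;14m[48;2;22;15;12m🬂[38;2;25;16;14m[48;2;22;15;12m🬂[38;2;25;16;14m[48;2;22;15;12m🬂[38;2;25;16;14m[48;2;22;15;12m🬂[38;2;25;16;14m[48;2;22;15;12m🬂[38;2;116;43;28m[48;2;22;15;12m🬨[38;2;86;32;21m[48;2;36;13;9m🬝[38;2;86;32;21m[48;2;36;13;9m🬆[38;2;25;16;14m[48;2;22;15;12m🬂[38;2;25;16;14m[48;2;22;15;12m🬂[38;2;25;16;14m[48;2;22;15;12m🬂[38;2;25;16;14m[48;2;22;15;12m🬂[0m
[38;2;21;14;11m[48;2;18;13;9m🬂[38;2;21;14;11m[48;2;18;13;9m🬂[38;2;21;14;11m[48;2;18;13;9m🬂[38;2;21;14;11m[48;2;18;13;9m🬂[38;2;21;14;11m[48;2;18;13;9m🬂[38;2;21;14;11m[48;2;18;13;9m🬂[38;2;126;47;31m[48;2;22;13;9m🬄[38;2;36;13;9m[48;2;19;13;9m🬀[38;2;21;14;11m[48;2;18;13;9m🬂[38;2;21;14;11m[48;2;18;13;9m🬂[38;2;21;14;11m[48;2;18;13;9m🬂[38;2;21;14;11m[48;2;18;13;9m🬂[0m
[38;2;16;13;8m[48;2;14;12;7m🬂[38;2;16;13;8m[48;2;14;12;7m🬂[38;2;16;13;8m[48;2;14;12;7m🬂[38;2;16;13;8m[48;2;14;12;7m🬂[38;2;16;13;8m[48;2;14;12;7m🬂[38;2;16;13;8m[48;2;14;12;7m🬂[38;2;16;13;8m[48;2;14;12;7m🬂[38;2;16;13;8m[48;2;14;12;7m🬂[38;2;16;13;8m[48;2;14;12;7m🬂[38;2;16;13;8m[48;2;14;12;7m🬂[38;2;16;13;8m[48;2;14;12;7m🬂[38;2;16;13;8m[48;2;14;12;7m🬂[0m
</frame>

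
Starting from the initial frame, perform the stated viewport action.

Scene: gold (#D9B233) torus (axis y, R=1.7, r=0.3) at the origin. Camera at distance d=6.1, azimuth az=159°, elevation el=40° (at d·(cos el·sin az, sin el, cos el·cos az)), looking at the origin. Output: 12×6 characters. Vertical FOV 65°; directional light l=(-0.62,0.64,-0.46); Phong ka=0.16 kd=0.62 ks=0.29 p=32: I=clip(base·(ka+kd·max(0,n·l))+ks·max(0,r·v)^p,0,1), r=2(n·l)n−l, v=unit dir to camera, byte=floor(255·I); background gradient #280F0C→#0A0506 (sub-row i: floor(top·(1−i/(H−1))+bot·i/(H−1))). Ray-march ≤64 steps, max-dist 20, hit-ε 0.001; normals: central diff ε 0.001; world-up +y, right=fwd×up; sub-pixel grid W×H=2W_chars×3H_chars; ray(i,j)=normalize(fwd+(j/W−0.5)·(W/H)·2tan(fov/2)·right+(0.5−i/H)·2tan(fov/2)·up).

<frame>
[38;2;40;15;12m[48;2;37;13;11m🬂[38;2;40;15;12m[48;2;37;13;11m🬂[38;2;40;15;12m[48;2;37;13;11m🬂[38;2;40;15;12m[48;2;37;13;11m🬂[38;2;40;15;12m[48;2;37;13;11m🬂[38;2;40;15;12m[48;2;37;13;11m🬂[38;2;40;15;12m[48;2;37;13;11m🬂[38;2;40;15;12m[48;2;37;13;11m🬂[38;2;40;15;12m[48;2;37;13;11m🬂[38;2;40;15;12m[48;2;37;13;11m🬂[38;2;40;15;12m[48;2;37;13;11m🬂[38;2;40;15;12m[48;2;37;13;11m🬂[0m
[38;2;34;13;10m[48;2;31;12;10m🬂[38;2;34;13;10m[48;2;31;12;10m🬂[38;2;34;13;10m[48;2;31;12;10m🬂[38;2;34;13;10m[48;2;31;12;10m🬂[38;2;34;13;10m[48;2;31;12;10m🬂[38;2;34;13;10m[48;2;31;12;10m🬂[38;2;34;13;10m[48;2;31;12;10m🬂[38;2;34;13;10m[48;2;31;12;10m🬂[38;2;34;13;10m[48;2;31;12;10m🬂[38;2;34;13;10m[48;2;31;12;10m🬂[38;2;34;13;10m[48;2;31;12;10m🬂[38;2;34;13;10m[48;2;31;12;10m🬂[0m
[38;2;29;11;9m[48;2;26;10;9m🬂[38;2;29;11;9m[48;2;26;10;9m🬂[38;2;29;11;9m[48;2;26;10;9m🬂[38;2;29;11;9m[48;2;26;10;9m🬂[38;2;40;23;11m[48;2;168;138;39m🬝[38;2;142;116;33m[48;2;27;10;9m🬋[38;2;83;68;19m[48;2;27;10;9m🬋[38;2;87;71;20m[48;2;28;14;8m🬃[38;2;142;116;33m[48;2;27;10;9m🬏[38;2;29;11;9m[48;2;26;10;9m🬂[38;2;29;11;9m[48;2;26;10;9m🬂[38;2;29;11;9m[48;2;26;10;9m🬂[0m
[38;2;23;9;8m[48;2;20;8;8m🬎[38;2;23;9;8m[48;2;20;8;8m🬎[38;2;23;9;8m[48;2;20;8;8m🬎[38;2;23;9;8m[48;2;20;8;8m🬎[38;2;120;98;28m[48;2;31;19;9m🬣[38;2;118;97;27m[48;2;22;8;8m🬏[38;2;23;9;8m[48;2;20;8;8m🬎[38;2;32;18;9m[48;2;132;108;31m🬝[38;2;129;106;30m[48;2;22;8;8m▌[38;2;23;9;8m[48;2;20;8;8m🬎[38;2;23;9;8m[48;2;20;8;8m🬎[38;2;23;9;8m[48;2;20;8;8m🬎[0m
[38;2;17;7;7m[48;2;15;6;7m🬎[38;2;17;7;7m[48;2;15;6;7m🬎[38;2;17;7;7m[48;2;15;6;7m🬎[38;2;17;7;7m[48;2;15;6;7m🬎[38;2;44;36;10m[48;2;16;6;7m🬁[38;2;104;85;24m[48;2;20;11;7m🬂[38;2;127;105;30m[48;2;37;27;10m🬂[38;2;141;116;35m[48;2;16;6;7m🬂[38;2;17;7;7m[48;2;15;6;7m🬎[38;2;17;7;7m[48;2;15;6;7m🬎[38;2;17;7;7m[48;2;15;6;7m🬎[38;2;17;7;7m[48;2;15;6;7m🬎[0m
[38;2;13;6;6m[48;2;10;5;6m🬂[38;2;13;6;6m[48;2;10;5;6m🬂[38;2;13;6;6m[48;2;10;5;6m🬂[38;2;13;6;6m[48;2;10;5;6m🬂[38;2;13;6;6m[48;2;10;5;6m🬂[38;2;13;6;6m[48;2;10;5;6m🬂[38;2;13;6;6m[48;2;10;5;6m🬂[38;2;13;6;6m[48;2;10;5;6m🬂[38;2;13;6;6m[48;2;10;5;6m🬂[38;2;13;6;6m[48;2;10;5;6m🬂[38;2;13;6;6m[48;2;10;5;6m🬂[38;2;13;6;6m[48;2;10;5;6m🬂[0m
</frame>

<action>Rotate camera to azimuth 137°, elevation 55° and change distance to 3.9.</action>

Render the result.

<frame>
[38;2;40;15;12m[48;2;37;13;11m🬂[38;2;40;15;12m[48;2;37;13;11m🬂[38;2;40;15;12m[48;2;37;13;11m🬂[38;2;40;15;12m[48;2;37;13;11m🬂[38;2;40;15;12m[48;2;37;13;11m🬂[38;2;40;15;12m[48;2;37;13;11m🬂[38;2;40;15;12m[48;2;37;13;11m🬂[38;2;40;15;12m[48;2;37;13;11m🬂[38;2;40;15;12m[48;2;37;13;11m🬂[38;2;40;15;12m[48;2;37;13;11m🬂[38;2;40;15;12m[48;2;37;13;11m🬂[38;2;40;15;12m[48;2;37;13;11m🬂[0m
[38;2;34;13;10m[48;2;31;12;10m🬂[38;2;34;13;10m[48;2;31;12;10m🬂[38;2;34;13;10m[48;2;31;12;10m🬂[38;2;34;13;10m[48;2;31;12;10m🬂[38;2;32;12;10m[48;2;130;107;30m🬝[38;2;33;12;10m[48;2;111;91;26m🬎[38;2;33;12;10m[48;2;71;58;16m🬎[38;2;33;12;10m[48;2;86;70;20m🬎[38;2;34;13;10m[48;2;31;12;10m🬂[38;2;34;13;10m[48;2;31;12;10m🬂[38;2;34;13;10m[48;2;31;12;10m🬂[38;2;34;13;10m[48;2;31;12;10m🬂[0m
[38;2;29;11;9m[48;2;26;10;9m🬂[38;2;29;11;9m[48;2;26;10;9m🬂[38;2;27;10;9m[48;2;34;28;8m🬝[38;2;69;50;17m[48;2;157;130;44m🬄[38;2;143;119;42m[48;2;25;10;9m🬆[38;2;58;47;13m[48;2;26;10;9m🬀[38;2;29;11;9m[48;2;26;10;9m🬂[38;2;34;28;8m[48;2;26;10;9m🬂[38;2;122;100;28m[48;2;36;27;9m🬁[38;2;40;24;11m[48;2;149;122;34m🬙[38;2;29;11;9m[48;2;26;10;9m🬂[38;2;29;11;9m[48;2;26;10;9m🬂[0m
[38;2;23;9;8m[48;2;20;8;8m🬎[38;2;23;9;8m[48;2;20;8;8m🬎[38;2;98;80;22m[48;2;22;8;8m▐[38;2;145;119;34m[48;2;22;9;8m🬴[38;2;23;9;8m[48;2;20;8;8m🬎[38;2;23;9;8m[48;2;20;8;8m🬎[38;2;23;9;8m[48;2;20;8;8m🬎[38;2;23;9;8m[48;2;20;8;8m🬎[38;2;34;28;8m[48;2;22;8;8m🬠[38;2;59;48;13m[48;2;159;134;53m▌[38;2;23;9;8m[48;2;20;8;8m🬎[38;2;23;9;8m[48;2;20;8;8m🬎[0m
[38;2;17;7;7m[48;2;15;6;7m🬎[38;2;17;7;7m[48;2;15;6;7m🬎[38;2;70;57;16m[48;2;19;10;7m🬁[38;2;143;117;33m[48;2;90;74;21m🬊[38;2;136;111;31m[48;2;17;7;7m🬱[38;2;119;97;28m[48;2;17;6;7m🬏[38;2;17;7;7m[48;2;15;6;7m🬎[38;2;17;7;7m[48;2;82;67;19m🬎[38;2;38;28;9m[48;2;115;95;29m🬆[38;2;143;119;41m[48;2;15;6;7m🬝[38;2;17;7;7m[48;2;15;6;7m🬎[38;2;17;7;7m[48;2;15;6;7m🬎[0m
[38;2;13;6;6m[48;2;10;5;6m🬂[38;2;13;6;6m[48;2;10;5;6m🬂[38;2;13;6;6m[48;2;10;5;6m🬂[38;2;62;51;14m[48;2;11;5;6m🬁[38;2;98;80;22m[48;2;21;15;7m🬊[38;2;112;92;26m[48;2;49;40;11m🬎[38;2;116;95;27m[48;2;76;62;17m🬎[38;2;109;89;25m[48;2;10;5;6m🬝[38;2;122;100;28m[48;2;10;5;6m🬆[38;2;13;6;6m[48;2;10;5;6m🬂[38;2;13;6;6m[48;2;10;5;6m🬂[38;2;13;6;6m[48;2;10;5;6m🬂[0m
</frame>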